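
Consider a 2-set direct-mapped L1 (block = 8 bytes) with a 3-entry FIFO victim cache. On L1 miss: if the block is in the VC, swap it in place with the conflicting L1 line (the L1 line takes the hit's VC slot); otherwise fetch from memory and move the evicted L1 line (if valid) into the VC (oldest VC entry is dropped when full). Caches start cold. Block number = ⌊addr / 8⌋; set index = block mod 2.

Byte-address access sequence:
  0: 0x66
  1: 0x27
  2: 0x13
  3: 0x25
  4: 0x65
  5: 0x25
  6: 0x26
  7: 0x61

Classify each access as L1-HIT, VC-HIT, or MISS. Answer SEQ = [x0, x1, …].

0: 0x66 (blk 12, set 0) → MISS  vc=[]
1: 0x27 (blk 4, set 0) → MISS  vc=[12]
2: 0x13 (blk 2, set 0) → MISS  vc=[12, 4]
3: 0x25 (blk 4, set 0) → VC-HIT  vc=[12, 2]
4: 0x65 (blk 12, set 0) → VC-HIT  vc=[4, 2]
5: 0x25 (blk 4, set 0) → VC-HIT  vc=[12, 2]
6: 0x26 (blk 4, set 0) → L1-HIT  vc=[12, 2]
7: 0x61 (blk 12, set 0) → VC-HIT  vc=[4, 2]

SEQ = [MISS, MISS, MISS, VC-HIT, VC-HIT, VC-HIT, L1-HIT, VC-HIT]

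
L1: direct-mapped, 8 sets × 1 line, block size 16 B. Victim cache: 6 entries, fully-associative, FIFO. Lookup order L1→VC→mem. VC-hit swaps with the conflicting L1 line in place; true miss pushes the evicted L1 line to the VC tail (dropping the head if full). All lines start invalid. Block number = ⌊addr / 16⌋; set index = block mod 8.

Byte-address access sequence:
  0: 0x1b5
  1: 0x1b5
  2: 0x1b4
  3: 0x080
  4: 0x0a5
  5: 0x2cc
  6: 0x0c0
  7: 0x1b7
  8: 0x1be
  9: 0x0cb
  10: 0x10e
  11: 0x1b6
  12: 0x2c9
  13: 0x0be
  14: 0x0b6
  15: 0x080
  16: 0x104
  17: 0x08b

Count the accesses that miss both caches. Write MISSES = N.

0: 0x1b5 (blk 27, set 3) → MISS  vc=[]
1: 0x1b5 (blk 27, set 3) → L1-HIT  vc=[]
2: 0x1b4 (blk 27, set 3) → L1-HIT  vc=[]
3: 0x80 (blk 8, set 0) → MISS  vc=[]
4: 0xa5 (blk 10, set 2) → MISS  vc=[]
5: 0x2cc (blk 44, set 4) → MISS  vc=[]
6: 0xc0 (blk 12, set 4) → MISS  vc=[44]
7: 0x1b7 (blk 27, set 3) → L1-HIT  vc=[44]
8: 0x1be (blk 27, set 3) → L1-HIT  vc=[44]
9: 0xcb (blk 12, set 4) → L1-HIT  vc=[44]
10: 0x10e (blk 16, set 0) → MISS  vc=[44, 8]
11: 0x1b6 (blk 27, set 3) → L1-HIT  vc=[44, 8]
12: 0x2c9 (blk 44, set 4) → VC-HIT  vc=[12, 8]
13: 0xbe (blk 11, set 3) → MISS  vc=[12, 8, 27]
14: 0xb6 (blk 11, set 3) → L1-HIT  vc=[12, 8, 27]
15: 0x80 (blk 8, set 0) → VC-HIT  vc=[12, 16, 27]
16: 0x104 (blk 16, set 0) → VC-HIT  vc=[12, 8, 27]
17: 0x8b (blk 8, set 0) → VC-HIT  vc=[12, 16, 27]

MISSES = 7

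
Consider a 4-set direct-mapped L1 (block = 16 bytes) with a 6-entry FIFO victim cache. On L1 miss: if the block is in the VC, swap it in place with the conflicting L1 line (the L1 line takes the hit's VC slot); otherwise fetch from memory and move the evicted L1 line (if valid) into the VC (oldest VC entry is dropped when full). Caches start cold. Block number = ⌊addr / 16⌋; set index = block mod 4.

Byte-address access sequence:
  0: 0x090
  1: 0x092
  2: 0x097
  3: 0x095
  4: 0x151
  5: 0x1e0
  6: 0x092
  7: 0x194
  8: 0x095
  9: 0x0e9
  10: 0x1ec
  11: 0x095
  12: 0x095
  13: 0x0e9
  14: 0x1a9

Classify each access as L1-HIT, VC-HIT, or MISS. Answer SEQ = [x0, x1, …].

SEQ = [MISS, L1-HIT, L1-HIT, L1-HIT, MISS, MISS, VC-HIT, MISS, VC-HIT, MISS, VC-HIT, L1-HIT, L1-HIT, VC-HIT, MISS]

0: 0x90 (blk 9, set 1) → MISS  vc=[]
1: 0x92 (blk 9, set 1) → L1-HIT  vc=[]
2: 0x97 (blk 9, set 1) → L1-HIT  vc=[]
3: 0x95 (blk 9, set 1) → L1-HIT  vc=[]
4: 0x151 (blk 21, set 1) → MISS  vc=[9]
5: 0x1e0 (blk 30, set 2) → MISS  vc=[9]
6: 0x92 (blk 9, set 1) → VC-HIT  vc=[21]
7: 0x194 (blk 25, set 1) → MISS  vc=[21, 9]
8: 0x95 (blk 9, set 1) → VC-HIT  vc=[21, 25]
9: 0xe9 (blk 14, set 2) → MISS  vc=[21, 25, 30]
10: 0x1ec (blk 30, set 2) → VC-HIT  vc=[21, 25, 14]
11: 0x95 (blk 9, set 1) → L1-HIT  vc=[21, 25, 14]
12: 0x95 (blk 9, set 1) → L1-HIT  vc=[21, 25, 14]
13: 0xe9 (blk 14, set 2) → VC-HIT  vc=[21, 25, 30]
14: 0x1a9 (blk 26, set 2) → MISS  vc=[21, 25, 30, 14]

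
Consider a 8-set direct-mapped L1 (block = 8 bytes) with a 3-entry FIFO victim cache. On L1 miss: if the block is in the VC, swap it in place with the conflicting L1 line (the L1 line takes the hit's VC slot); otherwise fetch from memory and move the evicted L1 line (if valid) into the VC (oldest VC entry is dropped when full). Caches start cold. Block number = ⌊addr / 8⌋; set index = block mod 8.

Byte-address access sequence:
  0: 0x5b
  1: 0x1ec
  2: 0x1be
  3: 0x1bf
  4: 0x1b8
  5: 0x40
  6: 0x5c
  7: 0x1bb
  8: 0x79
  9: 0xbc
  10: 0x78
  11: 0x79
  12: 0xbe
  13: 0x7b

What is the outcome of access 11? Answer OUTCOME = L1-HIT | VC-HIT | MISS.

OUTCOME = L1-HIT

#0 0x5b→b11/s3 MISS; vc=[]
#1 0x1ec→b61/s5 MISS; vc=[]
#2 0x1be→b55/s7 MISS; vc=[]
#3 0x1bf→b55/s7 L1-HIT; vc=[]
#4 0x1b8→b55/s7 L1-HIT; vc=[]
#5 0x40→b8/s0 MISS; vc=[]
#6 0x5c→b11/s3 L1-HIT; vc=[]
#7 0x1bb→b55/s7 L1-HIT; vc=[]
#8 0x79→b15/s7 MISS; vc=[55]
#9 0xbc→b23/s7 MISS; vc=[55,15]
#10 0x78→b15/s7 VC-HIT; vc=[55,23]
#11 0x79→b15/s7 L1-HIT; vc=[55,23]
#12 0xbe→b23/s7 VC-HIT; vc=[55,15]
#13 0x7b→b15/s7 VC-HIT; vc=[55,23]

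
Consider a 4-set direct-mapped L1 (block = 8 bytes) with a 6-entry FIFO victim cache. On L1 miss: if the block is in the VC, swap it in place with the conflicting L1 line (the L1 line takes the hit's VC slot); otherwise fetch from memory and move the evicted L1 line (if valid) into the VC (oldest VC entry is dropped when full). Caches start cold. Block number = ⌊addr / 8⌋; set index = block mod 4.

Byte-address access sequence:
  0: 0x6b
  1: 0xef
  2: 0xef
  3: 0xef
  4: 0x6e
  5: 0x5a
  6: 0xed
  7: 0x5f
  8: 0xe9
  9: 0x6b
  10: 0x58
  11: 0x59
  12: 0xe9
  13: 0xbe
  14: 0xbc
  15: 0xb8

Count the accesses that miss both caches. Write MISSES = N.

0: 0x6b (blk 13, set 1) → MISS  vc=[]
1: 0xef (blk 29, set 1) → MISS  vc=[13]
2: 0xef (blk 29, set 1) → L1-HIT  vc=[13]
3: 0xef (blk 29, set 1) → L1-HIT  vc=[13]
4: 0x6e (blk 13, set 1) → VC-HIT  vc=[29]
5: 0x5a (blk 11, set 3) → MISS  vc=[29]
6: 0xed (blk 29, set 1) → VC-HIT  vc=[13]
7: 0x5f (blk 11, set 3) → L1-HIT  vc=[13]
8: 0xe9 (blk 29, set 1) → L1-HIT  vc=[13]
9: 0x6b (blk 13, set 1) → VC-HIT  vc=[29]
10: 0x58 (blk 11, set 3) → L1-HIT  vc=[29]
11: 0x59 (blk 11, set 3) → L1-HIT  vc=[29]
12: 0xe9 (blk 29, set 1) → VC-HIT  vc=[13]
13: 0xbe (blk 23, set 3) → MISS  vc=[13, 11]
14: 0xbc (blk 23, set 3) → L1-HIT  vc=[13, 11]
15: 0xb8 (blk 23, set 3) → L1-HIT  vc=[13, 11]

MISSES = 4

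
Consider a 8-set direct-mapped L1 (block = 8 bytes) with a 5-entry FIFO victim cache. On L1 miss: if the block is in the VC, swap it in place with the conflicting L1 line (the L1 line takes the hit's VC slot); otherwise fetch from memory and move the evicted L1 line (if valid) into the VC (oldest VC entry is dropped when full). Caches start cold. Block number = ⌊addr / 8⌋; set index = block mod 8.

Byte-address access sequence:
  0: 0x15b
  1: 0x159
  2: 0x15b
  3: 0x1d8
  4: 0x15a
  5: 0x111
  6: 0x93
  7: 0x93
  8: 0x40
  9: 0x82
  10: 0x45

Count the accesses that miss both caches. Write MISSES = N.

  [0] addr=0x15b blk=43 s=3: MISS | VC []
  [1] addr=0x159 blk=43 s=3: L1-HIT | VC []
  [2] addr=0x15b blk=43 s=3: L1-HIT | VC []
  [3] addr=0x1d8 blk=59 s=3: MISS | VC [43]
  [4] addr=0x15a blk=43 s=3: VC-HIT | VC [59]
  [5] addr=0x111 blk=34 s=2: MISS | VC [59]
  [6] addr=0x93 blk=18 s=2: MISS | VC [59, 34]
  [7] addr=0x93 blk=18 s=2: L1-HIT | VC [59, 34]
  [8] addr=0x40 blk=8 s=0: MISS | VC [59, 34]
  [9] addr=0x82 blk=16 s=0: MISS | VC [59, 34, 8]
  [10] addr=0x45 blk=8 s=0: VC-HIT | VC [59, 34, 16]

MISSES = 6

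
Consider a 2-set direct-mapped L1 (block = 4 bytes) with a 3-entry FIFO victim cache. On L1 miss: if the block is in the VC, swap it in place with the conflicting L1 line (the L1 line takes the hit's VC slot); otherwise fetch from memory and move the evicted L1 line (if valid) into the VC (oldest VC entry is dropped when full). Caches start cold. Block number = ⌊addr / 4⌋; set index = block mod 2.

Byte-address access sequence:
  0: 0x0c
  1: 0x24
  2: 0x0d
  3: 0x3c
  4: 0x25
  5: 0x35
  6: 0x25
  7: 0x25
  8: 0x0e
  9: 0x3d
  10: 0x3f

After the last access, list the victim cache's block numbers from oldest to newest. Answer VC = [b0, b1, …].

0: 0xc (blk 3, set 1) → MISS  vc=[]
1: 0x24 (blk 9, set 1) → MISS  vc=[3]
2: 0xd (blk 3, set 1) → VC-HIT  vc=[9]
3: 0x3c (blk 15, set 1) → MISS  vc=[9, 3]
4: 0x25 (blk 9, set 1) → VC-HIT  vc=[15, 3]
5: 0x35 (blk 13, set 1) → MISS  vc=[15, 3, 9]
6: 0x25 (blk 9, set 1) → VC-HIT  vc=[15, 3, 13]
7: 0x25 (blk 9, set 1) → L1-HIT  vc=[15, 3, 13]
8: 0xe (blk 3, set 1) → VC-HIT  vc=[15, 9, 13]
9: 0x3d (blk 15, set 1) → VC-HIT  vc=[3, 9, 13]
10: 0x3f (blk 15, set 1) → L1-HIT  vc=[3, 9, 13]

VC = [3, 9, 13]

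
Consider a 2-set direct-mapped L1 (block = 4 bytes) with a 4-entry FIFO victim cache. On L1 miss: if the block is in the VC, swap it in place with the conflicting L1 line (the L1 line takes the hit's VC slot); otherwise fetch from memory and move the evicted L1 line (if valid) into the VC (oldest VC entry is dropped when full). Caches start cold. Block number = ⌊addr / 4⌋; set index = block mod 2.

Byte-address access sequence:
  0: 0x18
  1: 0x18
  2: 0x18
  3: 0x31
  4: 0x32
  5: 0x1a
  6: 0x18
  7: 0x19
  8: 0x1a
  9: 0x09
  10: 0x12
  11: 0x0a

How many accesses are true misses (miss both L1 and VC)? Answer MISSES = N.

0: 0x18 (blk 6, set 0) → MISS  vc=[]
1: 0x18 (blk 6, set 0) → L1-HIT  vc=[]
2: 0x18 (blk 6, set 0) → L1-HIT  vc=[]
3: 0x31 (blk 12, set 0) → MISS  vc=[6]
4: 0x32 (blk 12, set 0) → L1-HIT  vc=[6]
5: 0x1a (blk 6, set 0) → VC-HIT  vc=[12]
6: 0x18 (blk 6, set 0) → L1-HIT  vc=[12]
7: 0x19 (blk 6, set 0) → L1-HIT  vc=[12]
8: 0x1a (blk 6, set 0) → L1-HIT  vc=[12]
9: 0x9 (blk 2, set 0) → MISS  vc=[12, 6]
10: 0x12 (blk 4, set 0) → MISS  vc=[12, 6, 2]
11: 0xa (blk 2, set 0) → VC-HIT  vc=[12, 6, 4]

MISSES = 4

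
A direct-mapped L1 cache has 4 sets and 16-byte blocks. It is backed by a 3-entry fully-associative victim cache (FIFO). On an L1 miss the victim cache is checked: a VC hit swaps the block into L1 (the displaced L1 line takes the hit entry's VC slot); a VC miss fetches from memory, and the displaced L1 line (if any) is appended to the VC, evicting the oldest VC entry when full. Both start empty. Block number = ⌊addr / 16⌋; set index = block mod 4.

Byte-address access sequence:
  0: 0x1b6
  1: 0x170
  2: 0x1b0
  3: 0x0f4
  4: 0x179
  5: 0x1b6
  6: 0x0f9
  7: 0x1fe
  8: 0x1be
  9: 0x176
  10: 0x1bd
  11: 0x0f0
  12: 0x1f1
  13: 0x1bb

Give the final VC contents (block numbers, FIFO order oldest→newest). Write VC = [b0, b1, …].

VC = [15, 23, 31]

0: 0x1b6 (blk 27, set 3) → MISS  vc=[]
1: 0x170 (blk 23, set 3) → MISS  vc=[27]
2: 0x1b0 (blk 27, set 3) → VC-HIT  vc=[23]
3: 0xf4 (blk 15, set 3) → MISS  vc=[23, 27]
4: 0x179 (blk 23, set 3) → VC-HIT  vc=[15, 27]
5: 0x1b6 (blk 27, set 3) → VC-HIT  vc=[15, 23]
6: 0xf9 (blk 15, set 3) → VC-HIT  vc=[27, 23]
7: 0x1fe (blk 31, set 3) → MISS  vc=[27, 23, 15]
8: 0x1be (blk 27, set 3) → VC-HIT  vc=[31, 23, 15]
9: 0x176 (blk 23, set 3) → VC-HIT  vc=[31, 27, 15]
10: 0x1bd (blk 27, set 3) → VC-HIT  vc=[31, 23, 15]
11: 0xf0 (blk 15, set 3) → VC-HIT  vc=[31, 23, 27]
12: 0x1f1 (blk 31, set 3) → VC-HIT  vc=[15, 23, 27]
13: 0x1bb (blk 27, set 3) → VC-HIT  vc=[15, 23, 31]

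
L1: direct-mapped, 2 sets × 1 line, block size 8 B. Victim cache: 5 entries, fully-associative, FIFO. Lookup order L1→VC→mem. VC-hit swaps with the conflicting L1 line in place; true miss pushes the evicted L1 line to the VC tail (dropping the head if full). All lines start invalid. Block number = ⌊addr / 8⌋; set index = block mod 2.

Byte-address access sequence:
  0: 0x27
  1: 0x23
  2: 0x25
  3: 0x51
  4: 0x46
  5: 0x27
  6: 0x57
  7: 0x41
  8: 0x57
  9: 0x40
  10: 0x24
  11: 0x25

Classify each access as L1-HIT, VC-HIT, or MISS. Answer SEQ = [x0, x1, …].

SEQ = [MISS, L1-HIT, L1-HIT, MISS, MISS, VC-HIT, VC-HIT, VC-HIT, VC-HIT, VC-HIT, VC-HIT, L1-HIT]

0: 0x27 (blk 4, set 0) → MISS  vc=[]
1: 0x23 (blk 4, set 0) → L1-HIT  vc=[]
2: 0x25 (blk 4, set 0) → L1-HIT  vc=[]
3: 0x51 (blk 10, set 0) → MISS  vc=[4]
4: 0x46 (blk 8, set 0) → MISS  vc=[4, 10]
5: 0x27 (blk 4, set 0) → VC-HIT  vc=[8, 10]
6: 0x57 (blk 10, set 0) → VC-HIT  vc=[8, 4]
7: 0x41 (blk 8, set 0) → VC-HIT  vc=[10, 4]
8: 0x57 (blk 10, set 0) → VC-HIT  vc=[8, 4]
9: 0x40 (blk 8, set 0) → VC-HIT  vc=[10, 4]
10: 0x24 (blk 4, set 0) → VC-HIT  vc=[10, 8]
11: 0x25 (blk 4, set 0) → L1-HIT  vc=[10, 8]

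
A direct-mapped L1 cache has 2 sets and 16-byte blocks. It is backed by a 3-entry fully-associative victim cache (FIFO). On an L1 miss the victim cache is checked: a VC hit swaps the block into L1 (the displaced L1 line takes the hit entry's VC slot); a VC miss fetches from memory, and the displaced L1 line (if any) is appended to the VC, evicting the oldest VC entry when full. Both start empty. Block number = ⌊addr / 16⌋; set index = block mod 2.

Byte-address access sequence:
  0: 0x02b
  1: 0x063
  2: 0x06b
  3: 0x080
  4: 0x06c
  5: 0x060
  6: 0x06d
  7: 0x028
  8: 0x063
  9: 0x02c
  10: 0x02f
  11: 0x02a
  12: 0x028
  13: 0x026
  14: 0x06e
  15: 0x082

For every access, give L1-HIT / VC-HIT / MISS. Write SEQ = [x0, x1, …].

SEQ = [MISS, MISS, L1-HIT, MISS, VC-HIT, L1-HIT, L1-HIT, VC-HIT, VC-HIT, VC-HIT, L1-HIT, L1-HIT, L1-HIT, L1-HIT, VC-HIT, VC-HIT]

  [0] addr=0x2b blk=2 s=0: MISS | VC []
  [1] addr=0x63 blk=6 s=0: MISS | VC [2]
  [2] addr=0x6b blk=6 s=0: L1-HIT | VC [2]
  [3] addr=0x80 blk=8 s=0: MISS | VC [2, 6]
  [4] addr=0x6c blk=6 s=0: VC-HIT | VC [2, 8]
  [5] addr=0x60 blk=6 s=0: L1-HIT | VC [2, 8]
  [6] addr=0x6d blk=6 s=0: L1-HIT | VC [2, 8]
  [7] addr=0x28 blk=2 s=0: VC-HIT | VC [6, 8]
  [8] addr=0x63 blk=6 s=0: VC-HIT | VC [2, 8]
  [9] addr=0x2c blk=2 s=0: VC-HIT | VC [6, 8]
  [10] addr=0x2f blk=2 s=0: L1-HIT | VC [6, 8]
  [11] addr=0x2a blk=2 s=0: L1-HIT | VC [6, 8]
  [12] addr=0x28 blk=2 s=0: L1-HIT | VC [6, 8]
  [13] addr=0x26 blk=2 s=0: L1-HIT | VC [6, 8]
  [14] addr=0x6e blk=6 s=0: VC-HIT | VC [2, 8]
  [15] addr=0x82 blk=8 s=0: VC-HIT | VC [2, 6]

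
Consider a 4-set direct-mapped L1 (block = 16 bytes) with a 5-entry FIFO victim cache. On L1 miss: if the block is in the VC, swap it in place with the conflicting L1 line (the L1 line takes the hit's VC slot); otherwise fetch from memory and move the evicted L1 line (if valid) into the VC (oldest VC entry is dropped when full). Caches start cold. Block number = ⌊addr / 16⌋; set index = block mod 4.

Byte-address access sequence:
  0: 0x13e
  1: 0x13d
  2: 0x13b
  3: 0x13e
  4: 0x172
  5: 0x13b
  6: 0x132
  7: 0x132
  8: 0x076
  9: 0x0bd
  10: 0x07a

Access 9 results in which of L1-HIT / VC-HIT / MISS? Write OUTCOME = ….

#0 0x13e→b19/s3 MISS; vc=[]
#1 0x13d→b19/s3 L1-HIT; vc=[]
#2 0x13b→b19/s3 L1-HIT; vc=[]
#3 0x13e→b19/s3 L1-HIT; vc=[]
#4 0x172→b23/s3 MISS; vc=[19]
#5 0x13b→b19/s3 VC-HIT; vc=[23]
#6 0x132→b19/s3 L1-HIT; vc=[23]
#7 0x132→b19/s3 L1-HIT; vc=[23]
#8 0x76→b7/s3 MISS; vc=[23,19]
#9 0xbd→b11/s3 MISS; vc=[23,19,7]
#10 0x7a→b7/s3 VC-HIT; vc=[23,19,11]

OUTCOME = MISS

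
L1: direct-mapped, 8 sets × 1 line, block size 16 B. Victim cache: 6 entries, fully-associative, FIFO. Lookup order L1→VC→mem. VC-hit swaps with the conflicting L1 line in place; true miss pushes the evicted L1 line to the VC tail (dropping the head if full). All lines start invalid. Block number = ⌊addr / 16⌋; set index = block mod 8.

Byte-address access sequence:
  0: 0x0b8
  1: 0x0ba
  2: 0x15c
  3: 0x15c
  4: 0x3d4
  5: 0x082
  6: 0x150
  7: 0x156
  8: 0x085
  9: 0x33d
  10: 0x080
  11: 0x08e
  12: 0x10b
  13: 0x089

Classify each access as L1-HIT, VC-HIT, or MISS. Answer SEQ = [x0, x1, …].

SEQ = [MISS, L1-HIT, MISS, L1-HIT, MISS, MISS, VC-HIT, L1-HIT, L1-HIT, MISS, L1-HIT, L1-HIT, MISS, VC-HIT]

0: 0xb8 (blk 11, set 3) → MISS  vc=[]
1: 0xba (blk 11, set 3) → L1-HIT  vc=[]
2: 0x15c (blk 21, set 5) → MISS  vc=[]
3: 0x15c (blk 21, set 5) → L1-HIT  vc=[]
4: 0x3d4 (blk 61, set 5) → MISS  vc=[21]
5: 0x82 (blk 8, set 0) → MISS  vc=[21]
6: 0x150 (blk 21, set 5) → VC-HIT  vc=[61]
7: 0x156 (blk 21, set 5) → L1-HIT  vc=[61]
8: 0x85 (blk 8, set 0) → L1-HIT  vc=[61]
9: 0x33d (blk 51, set 3) → MISS  vc=[61, 11]
10: 0x80 (blk 8, set 0) → L1-HIT  vc=[61, 11]
11: 0x8e (blk 8, set 0) → L1-HIT  vc=[61, 11]
12: 0x10b (blk 16, set 0) → MISS  vc=[61, 11, 8]
13: 0x89 (blk 8, set 0) → VC-HIT  vc=[61, 11, 16]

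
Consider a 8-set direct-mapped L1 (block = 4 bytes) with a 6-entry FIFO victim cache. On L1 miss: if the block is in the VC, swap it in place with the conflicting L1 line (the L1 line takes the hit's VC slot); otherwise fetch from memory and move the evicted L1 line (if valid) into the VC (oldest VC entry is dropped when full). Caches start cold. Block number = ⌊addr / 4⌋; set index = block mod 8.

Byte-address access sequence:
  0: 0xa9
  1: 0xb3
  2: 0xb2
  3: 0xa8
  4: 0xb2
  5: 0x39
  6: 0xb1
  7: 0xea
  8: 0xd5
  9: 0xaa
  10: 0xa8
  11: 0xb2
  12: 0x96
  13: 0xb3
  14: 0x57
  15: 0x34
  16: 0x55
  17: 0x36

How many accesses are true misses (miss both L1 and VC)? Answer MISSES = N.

MISSES = 8

0: 0xa9 (blk 42, set 2) → MISS  vc=[]
1: 0xb3 (blk 44, set 4) → MISS  vc=[]
2: 0xb2 (blk 44, set 4) → L1-HIT  vc=[]
3: 0xa8 (blk 42, set 2) → L1-HIT  vc=[]
4: 0xb2 (blk 44, set 4) → L1-HIT  vc=[]
5: 0x39 (blk 14, set 6) → MISS  vc=[]
6: 0xb1 (blk 44, set 4) → L1-HIT  vc=[]
7: 0xea (blk 58, set 2) → MISS  vc=[42]
8: 0xd5 (blk 53, set 5) → MISS  vc=[42]
9: 0xaa (blk 42, set 2) → VC-HIT  vc=[58]
10: 0xa8 (blk 42, set 2) → L1-HIT  vc=[58]
11: 0xb2 (blk 44, set 4) → L1-HIT  vc=[58]
12: 0x96 (blk 37, set 5) → MISS  vc=[58, 53]
13: 0xb3 (blk 44, set 4) → L1-HIT  vc=[58, 53]
14: 0x57 (blk 21, set 5) → MISS  vc=[58, 53, 37]
15: 0x34 (blk 13, set 5) → MISS  vc=[58, 53, 37, 21]
16: 0x55 (blk 21, set 5) → VC-HIT  vc=[58, 53, 37, 13]
17: 0x36 (blk 13, set 5) → VC-HIT  vc=[58, 53, 37, 21]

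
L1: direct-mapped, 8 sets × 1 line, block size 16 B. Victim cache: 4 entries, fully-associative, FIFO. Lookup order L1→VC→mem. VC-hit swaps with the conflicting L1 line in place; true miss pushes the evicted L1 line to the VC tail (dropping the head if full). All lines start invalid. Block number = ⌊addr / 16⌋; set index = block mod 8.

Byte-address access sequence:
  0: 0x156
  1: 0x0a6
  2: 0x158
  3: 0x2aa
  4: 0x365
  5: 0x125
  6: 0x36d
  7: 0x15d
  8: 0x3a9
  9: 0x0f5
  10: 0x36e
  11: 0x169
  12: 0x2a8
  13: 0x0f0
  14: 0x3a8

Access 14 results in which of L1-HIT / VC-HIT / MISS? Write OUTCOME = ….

#0 0x156→b21/s5 MISS; vc=[]
#1 0xa6→b10/s2 MISS; vc=[]
#2 0x158→b21/s5 L1-HIT; vc=[]
#3 0x2aa→b42/s2 MISS; vc=[10]
#4 0x365→b54/s6 MISS; vc=[10]
#5 0x125→b18/s2 MISS; vc=[10,42]
#6 0x36d→b54/s6 L1-HIT; vc=[10,42]
#7 0x15d→b21/s5 L1-HIT; vc=[10,42]
#8 0x3a9→b58/s2 MISS; vc=[10,42,18]
#9 0xf5→b15/s7 MISS; vc=[10,42,18]
#10 0x36e→b54/s6 L1-HIT; vc=[10,42,18]
#11 0x169→b22/s6 MISS; vc=[10,42,18,54]
#12 0x2a8→b42/s2 VC-HIT; vc=[10,58,18,54]
#13 0xf0→b15/s7 L1-HIT; vc=[10,58,18,54]
#14 0x3a8→b58/s2 VC-HIT; vc=[10,42,18,54]

OUTCOME = VC-HIT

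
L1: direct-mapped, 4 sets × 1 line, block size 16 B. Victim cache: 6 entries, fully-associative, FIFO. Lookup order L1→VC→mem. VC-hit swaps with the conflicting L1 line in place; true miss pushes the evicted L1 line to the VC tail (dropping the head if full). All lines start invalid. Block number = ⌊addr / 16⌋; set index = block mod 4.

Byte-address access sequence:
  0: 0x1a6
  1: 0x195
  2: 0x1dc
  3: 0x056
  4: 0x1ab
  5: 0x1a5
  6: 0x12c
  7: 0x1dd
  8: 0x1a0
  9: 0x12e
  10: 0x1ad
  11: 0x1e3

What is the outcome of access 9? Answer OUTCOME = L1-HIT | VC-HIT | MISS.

  [0] addr=0x1a6 blk=26 s=2: MISS | VC []
  [1] addr=0x195 blk=25 s=1: MISS | VC []
  [2] addr=0x1dc blk=29 s=1: MISS | VC [25]
  [3] addr=0x56 blk=5 s=1: MISS | VC [25, 29]
  [4] addr=0x1ab blk=26 s=2: L1-HIT | VC [25, 29]
  [5] addr=0x1a5 blk=26 s=2: L1-HIT | VC [25, 29]
  [6] addr=0x12c blk=18 s=2: MISS | VC [25, 29, 26]
  [7] addr=0x1dd blk=29 s=1: VC-HIT | VC [25, 5, 26]
  [8] addr=0x1a0 blk=26 s=2: VC-HIT | VC [25, 5, 18]
  [9] addr=0x12e blk=18 s=2: VC-HIT | VC [25, 5, 26]
  [10] addr=0x1ad blk=26 s=2: VC-HIT | VC [25, 5, 18]
  [11] addr=0x1e3 blk=30 s=2: MISS | VC [25, 5, 18, 26]

OUTCOME = VC-HIT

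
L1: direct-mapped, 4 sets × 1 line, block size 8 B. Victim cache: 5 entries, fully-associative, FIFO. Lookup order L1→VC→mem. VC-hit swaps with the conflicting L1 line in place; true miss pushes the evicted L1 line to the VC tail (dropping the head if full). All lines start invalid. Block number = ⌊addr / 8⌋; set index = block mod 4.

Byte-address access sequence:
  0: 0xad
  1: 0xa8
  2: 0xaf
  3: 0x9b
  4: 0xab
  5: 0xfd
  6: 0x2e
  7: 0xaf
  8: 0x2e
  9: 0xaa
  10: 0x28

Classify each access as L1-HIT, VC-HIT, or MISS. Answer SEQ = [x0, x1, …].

  [0] addr=0xad blk=21 s=1: MISS | VC []
  [1] addr=0xa8 blk=21 s=1: L1-HIT | VC []
  [2] addr=0xaf blk=21 s=1: L1-HIT | VC []
  [3] addr=0x9b blk=19 s=3: MISS | VC []
  [4] addr=0xab blk=21 s=1: L1-HIT | VC []
  [5] addr=0xfd blk=31 s=3: MISS | VC [19]
  [6] addr=0x2e blk=5 s=1: MISS | VC [19, 21]
  [7] addr=0xaf blk=21 s=1: VC-HIT | VC [19, 5]
  [8] addr=0x2e blk=5 s=1: VC-HIT | VC [19, 21]
  [9] addr=0xaa blk=21 s=1: VC-HIT | VC [19, 5]
  [10] addr=0x28 blk=5 s=1: VC-HIT | VC [19, 21]

SEQ = [MISS, L1-HIT, L1-HIT, MISS, L1-HIT, MISS, MISS, VC-HIT, VC-HIT, VC-HIT, VC-HIT]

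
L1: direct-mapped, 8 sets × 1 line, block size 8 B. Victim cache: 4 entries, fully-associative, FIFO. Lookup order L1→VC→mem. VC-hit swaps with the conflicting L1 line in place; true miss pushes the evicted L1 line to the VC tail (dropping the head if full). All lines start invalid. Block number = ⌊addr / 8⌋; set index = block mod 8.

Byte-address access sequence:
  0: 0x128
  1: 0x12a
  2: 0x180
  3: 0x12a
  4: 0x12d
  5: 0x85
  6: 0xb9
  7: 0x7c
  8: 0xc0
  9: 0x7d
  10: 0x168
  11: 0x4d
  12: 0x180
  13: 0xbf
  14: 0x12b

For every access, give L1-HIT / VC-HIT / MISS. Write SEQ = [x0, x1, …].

#0 0x128→b37/s5 MISS; vc=[]
#1 0x12a→b37/s5 L1-HIT; vc=[]
#2 0x180→b48/s0 MISS; vc=[]
#3 0x12a→b37/s5 L1-HIT; vc=[]
#4 0x12d→b37/s5 L1-HIT; vc=[]
#5 0x85→b16/s0 MISS; vc=[48]
#6 0xb9→b23/s7 MISS; vc=[48]
#7 0x7c→b15/s7 MISS; vc=[48,23]
#8 0xc0→b24/s0 MISS; vc=[48,23,16]
#9 0x7d→b15/s7 L1-HIT; vc=[48,23,16]
#10 0x168→b45/s5 MISS; vc=[48,23,16,37]
#11 0x4d→b9/s1 MISS; vc=[48,23,16,37]
#12 0x180→b48/s0 VC-HIT; vc=[24,23,16,37]
#13 0xbf→b23/s7 VC-HIT; vc=[24,15,16,37]
#14 0x12b→b37/s5 VC-HIT; vc=[24,15,16,45]

SEQ = [MISS, L1-HIT, MISS, L1-HIT, L1-HIT, MISS, MISS, MISS, MISS, L1-HIT, MISS, MISS, VC-HIT, VC-HIT, VC-HIT]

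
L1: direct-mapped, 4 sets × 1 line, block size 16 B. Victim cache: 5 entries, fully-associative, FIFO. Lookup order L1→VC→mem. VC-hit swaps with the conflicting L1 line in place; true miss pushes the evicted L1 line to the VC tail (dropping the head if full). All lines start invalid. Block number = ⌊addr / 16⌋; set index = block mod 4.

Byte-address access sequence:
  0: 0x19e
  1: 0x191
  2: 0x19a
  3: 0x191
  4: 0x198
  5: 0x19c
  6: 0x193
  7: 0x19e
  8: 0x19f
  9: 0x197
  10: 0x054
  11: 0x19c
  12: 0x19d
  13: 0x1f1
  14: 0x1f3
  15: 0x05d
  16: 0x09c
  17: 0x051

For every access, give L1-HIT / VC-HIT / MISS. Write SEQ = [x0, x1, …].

SEQ = [MISS, L1-HIT, L1-HIT, L1-HIT, L1-HIT, L1-HIT, L1-HIT, L1-HIT, L1-HIT, L1-HIT, MISS, VC-HIT, L1-HIT, MISS, L1-HIT, VC-HIT, MISS, VC-HIT]

  [0] addr=0x19e blk=25 s=1: MISS | VC []
  [1] addr=0x191 blk=25 s=1: L1-HIT | VC []
  [2] addr=0x19a blk=25 s=1: L1-HIT | VC []
  [3] addr=0x191 blk=25 s=1: L1-HIT | VC []
  [4] addr=0x198 blk=25 s=1: L1-HIT | VC []
  [5] addr=0x19c blk=25 s=1: L1-HIT | VC []
  [6] addr=0x193 blk=25 s=1: L1-HIT | VC []
  [7] addr=0x19e blk=25 s=1: L1-HIT | VC []
  [8] addr=0x19f blk=25 s=1: L1-HIT | VC []
  [9] addr=0x197 blk=25 s=1: L1-HIT | VC []
  [10] addr=0x54 blk=5 s=1: MISS | VC [25]
  [11] addr=0x19c blk=25 s=1: VC-HIT | VC [5]
  [12] addr=0x19d blk=25 s=1: L1-HIT | VC [5]
  [13] addr=0x1f1 blk=31 s=3: MISS | VC [5]
  [14] addr=0x1f3 blk=31 s=3: L1-HIT | VC [5]
  [15] addr=0x5d blk=5 s=1: VC-HIT | VC [25]
  [16] addr=0x9c blk=9 s=1: MISS | VC [25, 5]
  [17] addr=0x51 blk=5 s=1: VC-HIT | VC [25, 9]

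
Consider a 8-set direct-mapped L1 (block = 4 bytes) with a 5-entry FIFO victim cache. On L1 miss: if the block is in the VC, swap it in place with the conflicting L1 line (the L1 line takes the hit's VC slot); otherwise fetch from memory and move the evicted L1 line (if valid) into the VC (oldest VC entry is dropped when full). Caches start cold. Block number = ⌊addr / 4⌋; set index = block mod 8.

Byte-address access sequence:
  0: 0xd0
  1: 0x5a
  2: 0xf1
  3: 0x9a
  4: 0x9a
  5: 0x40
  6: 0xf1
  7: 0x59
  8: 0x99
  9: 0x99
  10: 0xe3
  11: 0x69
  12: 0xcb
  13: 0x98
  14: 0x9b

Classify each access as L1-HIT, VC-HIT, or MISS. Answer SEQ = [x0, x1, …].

#0 0xd0→b52/s4 MISS; vc=[]
#1 0x5a→b22/s6 MISS; vc=[]
#2 0xf1→b60/s4 MISS; vc=[52]
#3 0x9a→b38/s6 MISS; vc=[52,22]
#4 0x9a→b38/s6 L1-HIT; vc=[52,22]
#5 0x40→b16/s0 MISS; vc=[52,22]
#6 0xf1→b60/s4 L1-HIT; vc=[52,22]
#7 0x59→b22/s6 VC-HIT; vc=[52,38]
#8 0x99→b38/s6 VC-HIT; vc=[52,22]
#9 0x99→b38/s6 L1-HIT; vc=[52,22]
#10 0xe3→b56/s0 MISS; vc=[52,22,16]
#11 0x69→b26/s2 MISS; vc=[52,22,16]
#12 0xcb→b50/s2 MISS; vc=[52,22,16,26]
#13 0x98→b38/s6 L1-HIT; vc=[52,22,16,26]
#14 0x9b→b38/s6 L1-HIT; vc=[52,22,16,26]

SEQ = [MISS, MISS, MISS, MISS, L1-HIT, MISS, L1-HIT, VC-HIT, VC-HIT, L1-HIT, MISS, MISS, MISS, L1-HIT, L1-HIT]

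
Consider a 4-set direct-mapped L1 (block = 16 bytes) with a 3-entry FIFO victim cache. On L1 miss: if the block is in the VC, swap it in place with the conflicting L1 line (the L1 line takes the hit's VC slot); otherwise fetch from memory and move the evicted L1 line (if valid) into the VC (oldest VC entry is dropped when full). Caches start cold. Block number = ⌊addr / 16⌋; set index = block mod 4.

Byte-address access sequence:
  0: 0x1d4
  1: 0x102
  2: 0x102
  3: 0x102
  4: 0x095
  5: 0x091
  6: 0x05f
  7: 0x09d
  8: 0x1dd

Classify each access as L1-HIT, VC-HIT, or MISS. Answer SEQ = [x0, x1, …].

SEQ = [MISS, MISS, L1-HIT, L1-HIT, MISS, L1-HIT, MISS, VC-HIT, VC-HIT]

#0 0x1d4→b29/s1 MISS; vc=[]
#1 0x102→b16/s0 MISS; vc=[]
#2 0x102→b16/s0 L1-HIT; vc=[]
#3 0x102→b16/s0 L1-HIT; vc=[]
#4 0x95→b9/s1 MISS; vc=[29]
#5 0x91→b9/s1 L1-HIT; vc=[29]
#6 0x5f→b5/s1 MISS; vc=[29,9]
#7 0x9d→b9/s1 VC-HIT; vc=[29,5]
#8 0x1dd→b29/s1 VC-HIT; vc=[9,5]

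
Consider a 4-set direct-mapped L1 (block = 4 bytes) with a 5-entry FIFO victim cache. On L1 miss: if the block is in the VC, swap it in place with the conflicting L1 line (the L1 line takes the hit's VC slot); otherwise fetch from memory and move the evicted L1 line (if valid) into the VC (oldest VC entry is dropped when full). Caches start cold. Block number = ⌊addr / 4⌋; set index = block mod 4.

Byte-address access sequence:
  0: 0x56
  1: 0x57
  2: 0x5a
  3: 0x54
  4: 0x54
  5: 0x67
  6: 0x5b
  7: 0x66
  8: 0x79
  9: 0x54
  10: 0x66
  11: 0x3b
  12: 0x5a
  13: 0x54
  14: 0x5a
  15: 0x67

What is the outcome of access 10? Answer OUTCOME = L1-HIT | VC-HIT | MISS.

OUTCOME = VC-HIT

0: 0x56 (blk 21, set 1) → MISS  vc=[]
1: 0x57 (blk 21, set 1) → L1-HIT  vc=[]
2: 0x5a (blk 22, set 2) → MISS  vc=[]
3: 0x54 (blk 21, set 1) → L1-HIT  vc=[]
4: 0x54 (blk 21, set 1) → L1-HIT  vc=[]
5: 0x67 (blk 25, set 1) → MISS  vc=[21]
6: 0x5b (blk 22, set 2) → L1-HIT  vc=[21]
7: 0x66 (blk 25, set 1) → L1-HIT  vc=[21]
8: 0x79 (blk 30, set 2) → MISS  vc=[21, 22]
9: 0x54 (blk 21, set 1) → VC-HIT  vc=[25, 22]
10: 0x66 (blk 25, set 1) → VC-HIT  vc=[21, 22]
11: 0x3b (blk 14, set 2) → MISS  vc=[21, 22, 30]
12: 0x5a (blk 22, set 2) → VC-HIT  vc=[21, 14, 30]
13: 0x54 (blk 21, set 1) → VC-HIT  vc=[25, 14, 30]
14: 0x5a (blk 22, set 2) → L1-HIT  vc=[25, 14, 30]
15: 0x67 (blk 25, set 1) → VC-HIT  vc=[21, 14, 30]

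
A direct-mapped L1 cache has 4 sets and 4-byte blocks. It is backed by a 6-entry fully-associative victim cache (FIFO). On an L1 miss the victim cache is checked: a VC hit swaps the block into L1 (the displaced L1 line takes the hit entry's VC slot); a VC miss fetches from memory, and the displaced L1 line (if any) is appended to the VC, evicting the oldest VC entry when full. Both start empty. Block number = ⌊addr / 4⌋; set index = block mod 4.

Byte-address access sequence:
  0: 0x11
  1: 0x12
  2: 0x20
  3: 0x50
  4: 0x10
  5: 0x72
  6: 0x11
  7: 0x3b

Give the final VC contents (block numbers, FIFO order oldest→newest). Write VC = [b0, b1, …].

VC = [20, 8, 28]

#0 0x11→b4/s0 MISS; vc=[]
#1 0x12→b4/s0 L1-HIT; vc=[]
#2 0x20→b8/s0 MISS; vc=[4]
#3 0x50→b20/s0 MISS; vc=[4,8]
#4 0x10→b4/s0 VC-HIT; vc=[20,8]
#5 0x72→b28/s0 MISS; vc=[20,8,4]
#6 0x11→b4/s0 VC-HIT; vc=[20,8,28]
#7 0x3b→b14/s2 MISS; vc=[20,8,28]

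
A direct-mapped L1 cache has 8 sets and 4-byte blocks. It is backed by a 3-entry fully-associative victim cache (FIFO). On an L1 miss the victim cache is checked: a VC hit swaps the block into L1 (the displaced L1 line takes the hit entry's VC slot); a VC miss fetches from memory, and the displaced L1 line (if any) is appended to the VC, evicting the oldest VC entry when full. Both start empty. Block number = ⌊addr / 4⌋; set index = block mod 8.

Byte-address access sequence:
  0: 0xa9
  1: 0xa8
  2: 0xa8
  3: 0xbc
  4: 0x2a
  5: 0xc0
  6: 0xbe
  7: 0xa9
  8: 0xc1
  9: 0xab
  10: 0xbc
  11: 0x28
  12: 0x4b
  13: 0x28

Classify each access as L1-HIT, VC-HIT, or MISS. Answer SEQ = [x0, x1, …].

0: 0xa9 (blk 42, set 2) → MISS  vc=[]
1: 0xa8 (blk 42, set 2) → L1-HIT  vc=[]
2: 0xa8 (blk 42, set 2) → L1-HIT  vc=[]
3: 0xbc (blk 47, set 7) → MISS  vc=[]
4: 0x2a (blk 10, set 2) → MISS  vc=[42]
5: 0xc0 (blk 48, set 0) → MISS  vc=[42]
6: 0xbe (blk 47, set 7) → L1-HIT  vc=[42]
7: 0xa9 (blk 42, set 2) → VC-HIT  vc=[10]
8: 0xc1 (blk 48, set 0) → L1-HIT  vc=[10]
9: 0xab (blk 42, set 2) → L1-HIT  vc=[10]
10: 0xbc (blk 47, set 7) → L1-HIT  vc=[10]
11: 0x28 (blk 10, set 2) → VC-HIT  vc=[42]
12: 0x4b (blk 18, set 2) → MISS  vc=[42, 10]
13: 0x28 (blk 10, set 2) → VC-HIT  vc=[42, 18]

SEQ = [MISS, L1-HIT, L1-HIT, MISS, MISS, MISS, L1-HIT, VC-HIT, L1-HIT, L1-HIT, L1-HIT, VC-HIT, MISS, VC-HIT]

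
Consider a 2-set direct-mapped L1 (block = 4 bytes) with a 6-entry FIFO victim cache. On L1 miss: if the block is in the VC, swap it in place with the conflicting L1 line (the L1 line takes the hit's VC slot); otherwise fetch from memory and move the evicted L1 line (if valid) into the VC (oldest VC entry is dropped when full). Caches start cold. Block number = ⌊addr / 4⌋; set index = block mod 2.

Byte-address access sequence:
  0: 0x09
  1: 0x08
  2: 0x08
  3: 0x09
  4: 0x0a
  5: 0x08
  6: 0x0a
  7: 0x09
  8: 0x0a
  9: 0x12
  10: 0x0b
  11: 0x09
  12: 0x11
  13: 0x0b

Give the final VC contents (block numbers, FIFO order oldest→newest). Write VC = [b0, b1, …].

0: 0x9 (blk 2, set 0) → MISS  vc=[]
1: 0x8 (blk 2, set 0) → L1-HIT  vc=[]
2: 0x8 (blk 2, set 0) → L1-HIT  vc=[]
3: 0x9 (blk 2, set 0) → L1-HIT  vc=[]
4: 0xa (blk 2, set 0) → L1-HIT  vc=[]
5: 0x8 (blk 2, set 0) → L1-HIT  vc=[]
6: 0xa (blk 2, set 0) → L1-HIT  vc=[]
7: 0x9 (blk 2, set 0) → L1-HIT  vc=[]
8: 0xa (blk 2, set 0) → L1-HIT  vc=[]
9: 0x12 (blk 4, set 0) → MISS  vc=[2]
10: 0xb (blk 2, set 0) → VC-HIT  vc=[4]
11: 0x9 (blk 2, set 0) → L1-HIT  vc=[4]
12: 0x11 (blk 4, set 0) → VC-HIT  vc=[2]
13: 0xb (blk 2, set 0) → VC-HIT  vc=[4]

VC = [4]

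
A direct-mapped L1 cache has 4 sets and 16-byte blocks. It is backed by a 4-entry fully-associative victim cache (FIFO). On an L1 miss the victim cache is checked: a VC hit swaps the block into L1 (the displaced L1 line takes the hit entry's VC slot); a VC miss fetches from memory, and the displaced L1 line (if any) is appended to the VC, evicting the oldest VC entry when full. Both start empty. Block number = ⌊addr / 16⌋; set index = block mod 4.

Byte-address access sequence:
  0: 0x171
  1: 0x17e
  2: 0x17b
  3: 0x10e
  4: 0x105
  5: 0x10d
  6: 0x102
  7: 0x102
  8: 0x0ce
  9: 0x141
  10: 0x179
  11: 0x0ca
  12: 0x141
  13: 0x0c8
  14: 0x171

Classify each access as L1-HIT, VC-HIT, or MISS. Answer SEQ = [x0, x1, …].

SEQ = [MISS, L1-HIT, L1-HIT, MISS, L1-HIT, L1-HIT, L1-HIT, L1-HIT, MISS, MISS, L1-HIT, VC-HIT, VC-HIT, VC-HIT, L1-HIT]

  [0] addr=0x171 blk=23 s=3: MISS | VC []
  [1] addr=0x17e blk=23 s=3: L1-HIT | VC []
  [2] addr=0x17b blk=23 s=3: L1-HIT | VC []
  [3] addr=0x10e blk=16 s=0: MISS | VC []
  [4] addr=0x105 blk=16 s=0: L1-HIT | VC []
  [5] addr=0x10d blk=16 s=0: L1-HIT | VC []
  [6] addr=0x102 blk=16 s=0: L1-HIT | VC []
  [7] addr=0x102 blk=16 s=0: L1-HIT | VC []
  [8] addr=0xce blk=12 s=0: MISS | VC [16]
  [9] addr=0x141 blk=20 s=0: MISS | VC [16, 12]
  [10] addr=0x179 blk=23 s=3: L1-HIT | VC [16, 12]
  [11] addr=0xca blk=12 s=0: VC-HIT | VC [16, 20]
  [12] addr=0x141 blk=20 s=0: VC-HIT | VC [16, 12]
  [13] addr=0xc8 blk=12 s=0: VC-HIT | VC [16, 20]
  [14] addr=0x171 blk=23 s=3: L1-HIT | VC [16, 20]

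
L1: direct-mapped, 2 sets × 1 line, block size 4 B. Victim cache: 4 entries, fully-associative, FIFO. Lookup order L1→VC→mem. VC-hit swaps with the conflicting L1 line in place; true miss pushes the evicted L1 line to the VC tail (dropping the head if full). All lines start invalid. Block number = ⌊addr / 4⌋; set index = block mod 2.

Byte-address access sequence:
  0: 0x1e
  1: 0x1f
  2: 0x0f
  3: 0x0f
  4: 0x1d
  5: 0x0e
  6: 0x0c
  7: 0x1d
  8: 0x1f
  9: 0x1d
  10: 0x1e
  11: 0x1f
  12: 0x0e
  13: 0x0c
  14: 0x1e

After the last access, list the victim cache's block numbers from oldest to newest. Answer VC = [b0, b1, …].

VC = [3]

0: 0x1e (blk 7, set 1) → MISS  vc=[]
1: 0x1f (blk 7, set 1) → L1-HIT  vc=[]
2: 0xf (blk 3, set 1) → MISS  vc=[7]
3: 0xf (blk 3, set 1) → L1-HIT  vc=[7]
4: 0x1d (blk 7, set 1) → VC-HIT  vc=[3]
5: 0xe (blk 3, set 1) → VC-HIT  vc=[7]
6: 0xc (blk 3, set 1) → L1-HIT  vc=[7]
7: 0x1d (blk 7, set 1) → VC-HIT  vc=[3]
8: 0x1f (blk 7, set 1) → L1-HIT  vc=[3]
9: 0x1d (blk 7, set 1) → L1-HIT  vc=[3]
10: 0x1e (blk 7, set 1) → L1-HIT  vc=[3]
11: 0x1f (blk 7, set 1) → L1-HIT  vc=[3]
12: 0xe (blk 3, set 1) → VC-HIT  vc=[7]
13: 0xc (blk 3, set 1) → L1-HIT  vc=[7]
14: 0x1e (blk 7, set 1) → VC-HIT  vc=[3]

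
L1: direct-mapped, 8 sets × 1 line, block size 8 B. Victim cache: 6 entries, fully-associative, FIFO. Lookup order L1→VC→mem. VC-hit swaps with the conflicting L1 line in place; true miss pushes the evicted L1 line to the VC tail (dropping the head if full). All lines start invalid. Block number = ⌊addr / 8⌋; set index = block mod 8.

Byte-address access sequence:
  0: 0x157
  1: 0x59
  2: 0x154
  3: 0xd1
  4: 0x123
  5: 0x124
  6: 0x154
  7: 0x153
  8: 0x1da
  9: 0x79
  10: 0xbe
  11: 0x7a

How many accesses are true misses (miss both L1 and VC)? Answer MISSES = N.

MISSES = 7

  [0] addr=0x157 blk=42 s=2: MISS | VC []
  [1] addr=0x59 blk=11 s=3: MISS | VC []
  [2] addr=0x154 blk=42 s=2: L1-HIT | VC []
  [3] addr=0xd1 blk=26 s=2: MISS | VC [42]
  [4] addr=0x123 blk=36 s=4: MISS | VC [42]
  [5] addr=0x124 blk=36 s=4: L1-HIT | VC [42]
  [6] addr=0x154 blk=42 s=2: VC-HIT | VC [26]
  [7] addr=0x153 blk=42 s=2: L1-HIT | VC [26]
  [8] addr=0x1da blk=59 s=3: MISS | VC [26, 11]
  [9] addr=0x79 blk=15 s=7: MISS | VC [26, 11]
  [10] addr=0xbe blk=23 s=7: MISS | VC [26, 11, 15]
  [11] addr=0x7a blk=15 s=7: VC-HIT | VC [26, 11, 23]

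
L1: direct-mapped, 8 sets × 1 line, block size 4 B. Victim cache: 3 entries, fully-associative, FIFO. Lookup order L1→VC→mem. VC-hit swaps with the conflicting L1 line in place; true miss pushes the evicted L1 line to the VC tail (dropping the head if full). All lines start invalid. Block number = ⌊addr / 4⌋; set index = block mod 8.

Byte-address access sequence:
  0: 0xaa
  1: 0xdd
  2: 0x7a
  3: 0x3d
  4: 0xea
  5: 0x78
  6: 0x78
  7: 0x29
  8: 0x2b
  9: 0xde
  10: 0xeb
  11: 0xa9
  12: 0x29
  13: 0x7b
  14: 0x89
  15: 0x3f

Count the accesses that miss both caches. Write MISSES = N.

#0 0xaa→b42/s2 MISS; vc=[]
#1 0xdd→b55/s7 MISS; vc=[]
#2 0x7a→b30/s6 MISS; vc=[]
#3 0x3d→b15/s7 MISS; vc=[55]
#4 0xea→b58/s2 MISS; vc=[55,42]
#5 0x78→b30/s6 L1-HIT; vc=[55,42]
#6 0x78→b30/s6 L1-HIT; vc=[55,42]
#7 0x29→b10/s2 MISS; vc=[55,42,58]
#8 0x2b→b10/s2 L1-HIT; vc=[55,42,58]
#9 0xde→b55/s7 VC-HIT; vc=[15,42,58]
#10 0xeb→b58/s2 VC-HIT; vc=[15,42,10]
#11 0xa9→b42/s2 VC-HIT; vc=[15,58,10]
#12 0x29→b10/s2 VC-HIT; vc=[15,58,42]
#13 0x7b→b30/s6 L1-HIT; vc=[15,58,42]
#14 0x89→b34/s2 MISS; vc=[58,42,10]
#15 0x3f→b15/s7 MISS; vc=[42,10,55]

MISSES = 8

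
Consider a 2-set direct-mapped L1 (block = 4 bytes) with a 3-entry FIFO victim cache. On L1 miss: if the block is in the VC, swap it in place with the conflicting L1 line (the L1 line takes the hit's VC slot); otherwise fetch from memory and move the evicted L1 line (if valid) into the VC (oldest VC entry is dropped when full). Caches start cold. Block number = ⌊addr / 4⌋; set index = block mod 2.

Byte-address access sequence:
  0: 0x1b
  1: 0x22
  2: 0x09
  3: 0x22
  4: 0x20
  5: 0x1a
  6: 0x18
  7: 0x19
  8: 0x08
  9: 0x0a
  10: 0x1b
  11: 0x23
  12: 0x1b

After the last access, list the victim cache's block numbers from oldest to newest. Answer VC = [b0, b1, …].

#0 0x1b→b6/s0 MISS; vc=[]
#1 0x22→b8/s0 MISS; vc=[6]
#2 0x9→b2/s0 MISS; vc=[6,8]
#3 0x22→b8/s0 VC-HIT; vc=[6,2]
#4 0x20→b8/s0 L1-HIT; vc=[6,2]
#5 0x1a→b6/s0 VC-HIT; vc=[8,2]
#6 0x18→b6/s0 L1-HIT; vc=[8,2]
#7 0x19→b6/s0 L1-HIT; vc=[8,2]
#8 0x8→b2/s0 VC-HIT; vc=[8,6]
#9 0xa→b2/s0 L1-HIT; vc=[8,6]
#10 0x1b→b6/s0 VC-HIT; vc=[8,2]
#11 0x23→b8/s0 VC-HIT; vc=[6,2]
#12 0x1b→b6/s0 VC-HIT; vc=[8,2]

VC = [8, 2]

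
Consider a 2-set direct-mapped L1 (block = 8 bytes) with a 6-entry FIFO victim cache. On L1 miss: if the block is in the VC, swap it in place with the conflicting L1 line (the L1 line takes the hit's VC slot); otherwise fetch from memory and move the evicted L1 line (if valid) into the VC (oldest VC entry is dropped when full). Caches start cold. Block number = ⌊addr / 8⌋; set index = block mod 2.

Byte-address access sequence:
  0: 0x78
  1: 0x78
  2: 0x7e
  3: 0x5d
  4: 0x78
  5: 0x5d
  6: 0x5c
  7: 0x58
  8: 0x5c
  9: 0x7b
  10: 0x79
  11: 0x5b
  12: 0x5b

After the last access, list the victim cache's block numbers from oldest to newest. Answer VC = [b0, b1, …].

  [0] addr=0x78 blk=15 s=1: MISS | VC []
  [1] addr=0x78 blk=15 s=1: L1-HIT | VC []
  [2] addr=0x7e blk=15 s=1: L1-HIT | VC []
  [3] addr=0x5d blk=11 s=1: MISS | VC [15]
  [4] addr=0x78 blk=15 s=1: VC-HIT | VC [11]
  [5] addr=0x5d blk=11 s=1: VC-HIT | VC [15]
  [6] addr=0x5c blk=11 s=1: L1-HIT | VC [15]
  [7] addr=0x58 blk=11 s=1: L1-HIT | VC [15]
  [8] addr=0x5c blk=11 s=1: L1-HIT | VC [15]
  [9] addr=0x7b blk=15 s=1: VC-HIT | VC [11]
  [10] addr=0x79 blk=15 s=1: L1-HIT | VC [11]
  [11] addr=0x5b blk=11 s=1: VC-HIT | VC [15]
  [12] addr=0x5b blk=11 s=1: L1-HIT | VC [15]

VC = [15]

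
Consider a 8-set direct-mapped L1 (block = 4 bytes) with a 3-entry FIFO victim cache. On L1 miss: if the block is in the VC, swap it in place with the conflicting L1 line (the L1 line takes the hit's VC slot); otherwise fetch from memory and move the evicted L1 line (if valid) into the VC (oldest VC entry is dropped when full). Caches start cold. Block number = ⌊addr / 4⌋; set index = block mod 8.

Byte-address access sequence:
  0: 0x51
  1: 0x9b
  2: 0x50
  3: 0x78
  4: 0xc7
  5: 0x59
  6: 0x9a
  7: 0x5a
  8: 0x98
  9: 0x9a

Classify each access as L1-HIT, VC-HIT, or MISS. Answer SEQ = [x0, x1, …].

  [0] addr=0x51 blk=20 s=4: MISS | VC []
  [1] addr=0x9b blk=38 s=6: MISS | VC []
  [2] addr=0x50 blk=20 s=4: L1-HIT | VC []
  [3] addr=0x78 blk=30 s=6: MISS | VC [38]
  [4] addr=0xc7 blk=49 s=1: MISS | VC [38]
  [5] addr=0x59 blk=22 s=6: MISS | VC [38, 30]
  [6] addr=0x9a blk=38 s=6: VC-HIT | VC [22, 30]
  [7] addr=0x5a blk=22 s=6: VC-HIT | VC [38, 30]
  [8] addr=0x98 blk=38 s=6: VC-HIT | VC [22, 30]
  [9] addr=0x9a blk=38 s=6: L1-HIT | VC [22, 30]

SEQ = [MISS, MISS, L1-HIT, MISS, MISS, MISS, VC-HIT, VC-HIT, VC-HIT, L1-HIT]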